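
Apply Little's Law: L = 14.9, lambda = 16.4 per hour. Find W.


W = L / lambda = 14.9 / 16.4 = 0.9085 hours

0.9085 hours


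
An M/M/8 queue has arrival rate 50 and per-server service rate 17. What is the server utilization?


rho = lambda/(c*mu) = 50/(8*17) = 0.3676

0.3676


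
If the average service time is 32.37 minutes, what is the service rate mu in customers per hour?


mu = 60 / avg_service_time = 60 / 32.37 = 1.85 per hour

1.85 per hour


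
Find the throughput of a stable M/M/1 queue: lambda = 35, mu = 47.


For a stable queue (lambda < mu), throughput = lambda = 35 per hour

35 per hour


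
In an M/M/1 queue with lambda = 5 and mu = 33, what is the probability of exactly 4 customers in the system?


rho = 5/33; P(n) = (1-rho)*rho^n = (1-5/33)*(5/33)^4 = 0.0004

0.0004


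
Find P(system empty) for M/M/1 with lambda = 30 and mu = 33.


P0 = 1 - rho = 1 - 30/33 = 0.0909

0.0909


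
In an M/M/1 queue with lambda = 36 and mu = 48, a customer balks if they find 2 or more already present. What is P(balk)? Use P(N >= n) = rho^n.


P(N >= 2) = rho^2 = (36/48)^2 = 0.5625

0.5625


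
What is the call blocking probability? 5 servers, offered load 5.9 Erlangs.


B(N,A) = (A^N/N!) / sum(A^k/k!, k=0..N) with N=5, A=5.9 = 0.3534

0.3534


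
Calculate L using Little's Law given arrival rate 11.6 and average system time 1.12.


L = lambda * W = 11.6 * 1.12 = 12.99

12.99


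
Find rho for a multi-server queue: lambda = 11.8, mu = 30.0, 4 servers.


rho = lambda / (c * mu) = 11.8 / (4 * 30.0) = 0.0983

0.0983


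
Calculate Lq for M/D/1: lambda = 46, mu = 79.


M/D/1: Lq = rho^2 / (2*(1-rho)) where rho = 46/79; Lq = 0.41

0.41


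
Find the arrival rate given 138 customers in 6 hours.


lambda = total arrivals / time = 138 / 6 = 23.0 per hour

23.0 per hour


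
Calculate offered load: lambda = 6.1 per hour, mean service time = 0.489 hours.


Offered load a = lambda * E[S] = 6.1 * 0.489 = 2.98 Erlangs

2.98 Erlangs


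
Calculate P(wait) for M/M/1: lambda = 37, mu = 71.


P(wait) = rho = lambda/mu = 37/71 = 0.5211

0.5211


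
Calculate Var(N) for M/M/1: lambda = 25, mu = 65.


rho = 25/65; Var(N) = rho/(1-rho)^2 = 1.02

1.02


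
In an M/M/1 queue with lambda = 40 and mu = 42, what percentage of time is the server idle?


Idle fraction = (1 - rho) * 100 = (1 - 40/42) * 100 = 4.8%

4.8%


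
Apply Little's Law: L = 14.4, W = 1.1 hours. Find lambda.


lambda = L / W = 14.4 / 1.1 = 13.09 per hour

13.09 per hour


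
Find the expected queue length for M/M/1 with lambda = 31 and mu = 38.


rho = 31/38; Lq = rho^2/(1-rho) = 3.61

3.61


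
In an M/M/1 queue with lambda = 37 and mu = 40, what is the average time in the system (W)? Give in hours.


W = 1/(mu - lambda) = 1/(40 - 37) = 0.3333 hours

0.3333 hours


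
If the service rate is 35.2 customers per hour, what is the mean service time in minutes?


Mean service time = 60/mu = 60/35.2 = 1.7 minutes

1.7 minutes


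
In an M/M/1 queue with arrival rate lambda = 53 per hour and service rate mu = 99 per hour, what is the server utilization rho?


rho = lambda/mu = 53/99 = 0.5354

0.5354


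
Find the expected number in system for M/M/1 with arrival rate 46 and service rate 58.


rho = 46/58; L = rho/(1-rho) = 3.83

3.83


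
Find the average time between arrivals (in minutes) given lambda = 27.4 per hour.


Mean interarrival time = 60/lambda = 60/27.4 = 2.19 minutes

2.19 minutes


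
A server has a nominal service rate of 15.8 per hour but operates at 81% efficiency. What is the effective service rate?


Effective rate = mu * efficiency = 15.8 * 0.81 = 12.8 per hour

12.8 per hour


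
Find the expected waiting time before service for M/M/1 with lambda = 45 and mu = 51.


rho = 45/51; Wq = rho/(mu - lambda) = 0.1471 hours

0.1471 hours


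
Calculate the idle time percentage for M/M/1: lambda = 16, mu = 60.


Idle fraction = (1 - rho) * 100 = (1 - 16/60) * 100 = 73.3%

73.3%


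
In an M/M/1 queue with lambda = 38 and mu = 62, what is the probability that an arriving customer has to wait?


P(wait) = rho = lambda/mu = 38/62 = 0.6129

0.6129


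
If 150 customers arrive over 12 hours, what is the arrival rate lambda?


lambda = total arrivals / time = 150 / 12 = 12.5 per hour

12.5 per hour


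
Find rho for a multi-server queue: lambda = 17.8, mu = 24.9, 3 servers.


rho = lambda / (c * mu) = 17.8 / (3 * 24.9) = 0.2383

0.2383


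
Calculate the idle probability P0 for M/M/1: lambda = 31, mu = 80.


P0 = 1 - rho = 1 - 31/80 = 0.6125

0.6125


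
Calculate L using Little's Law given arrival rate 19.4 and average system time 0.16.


L = lambda * W = 19.4 * 0.16 = 3.1

3.1


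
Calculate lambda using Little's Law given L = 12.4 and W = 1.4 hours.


lambda = L / W = 12.4 / 1.4 = 8.86 per hour

8.86 per hour


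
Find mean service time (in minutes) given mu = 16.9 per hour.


Mean service time = 60/mu = 60/16.9 = 3.55 minutes

3.55 minutes


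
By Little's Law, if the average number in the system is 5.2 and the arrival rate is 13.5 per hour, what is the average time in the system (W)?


W = L / lambda = 5.2 / 13.5 = 0.3852 hours

0.3852 hours


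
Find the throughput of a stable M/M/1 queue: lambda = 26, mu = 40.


For a stable queue (lambda < mu), throughput = lambda = 26 per hour

26 per hour


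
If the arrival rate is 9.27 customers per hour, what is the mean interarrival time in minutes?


Mean interarrival time = 60/lambda = 60/9.27 = 6.47 minutes

6.47 minutes


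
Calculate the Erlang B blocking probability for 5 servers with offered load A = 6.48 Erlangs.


B(N,A) = (A^N/N!) / sum(A^k/k!, k=0..N) with N=5, A=6.48 = 0.3926

0.3926


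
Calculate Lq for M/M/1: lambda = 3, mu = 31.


rho = 3/31; Lq = rho^2/(1-rho) = 0.01

0.01


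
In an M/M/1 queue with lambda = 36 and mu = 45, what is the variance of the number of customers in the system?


rho = 36/45; Var(N) = rho/(1-rho)^2 = 20.0

20.0


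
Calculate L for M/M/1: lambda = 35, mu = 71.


rho = 35/71; L = rho/(1-rho) = 0.97

0.97


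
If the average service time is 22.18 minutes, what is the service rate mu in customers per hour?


mu = 60 / avg_service_time = 60 / 22.18 = 2.71 per hour

2.71 per hour


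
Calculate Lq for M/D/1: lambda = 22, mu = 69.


M/D/1: Lq = rho^2 / (2*(1-rho)) where rho = 22/69; Lq = 0.07

0.07


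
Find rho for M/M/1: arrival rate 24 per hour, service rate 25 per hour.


rho = lambda/mu = 24/25 = 0.96

0.96


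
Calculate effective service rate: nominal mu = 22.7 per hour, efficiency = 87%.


Effective rate = mu * efficiency = 22.7 * 0.87 = 19.75 per hour

19.75 per hour


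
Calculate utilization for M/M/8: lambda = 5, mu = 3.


rho = lambda/(c*mu) = 5/(8*3) = 0.2083

0.2083


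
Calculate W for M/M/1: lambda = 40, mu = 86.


W = 1/(mu - lambda) = 1/(86 - 40) = 0.0217 hours

0.0217 hours


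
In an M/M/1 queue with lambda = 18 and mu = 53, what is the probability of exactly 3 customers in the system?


rho = 18/53; P(n) = (1-rho)*rho^n = (1-18/53)*(18/53)^3 = 0.0259

0.0259


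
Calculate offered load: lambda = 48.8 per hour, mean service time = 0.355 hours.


Offered load a = lambda * E[S] = 48.8 * 0.355 = 17.32 Erlangs

17.32 Erlangs


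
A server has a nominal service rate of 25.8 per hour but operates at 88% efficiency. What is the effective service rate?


Effective rate = mu * efficiency = 25.8 * 0.88 = 22.7 per hour

22.7 per hour


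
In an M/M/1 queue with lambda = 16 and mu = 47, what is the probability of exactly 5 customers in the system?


rho = 16/47; P(n) = (1-rho)*rho^n = (1-16/47)*(16/47)^5 = 0.003

0.003


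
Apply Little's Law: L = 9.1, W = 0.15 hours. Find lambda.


lambda = L / W = 9.1 / 0.15 = 60.67 per hour

60.67 per hour


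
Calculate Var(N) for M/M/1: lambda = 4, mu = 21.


rho = 4/21; Var(N) = rho/(1-rho)^2 = 0.29

0.29


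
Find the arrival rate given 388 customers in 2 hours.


lambda = total arrivals / time = 388 / 2 = 194.0 per hour

194.0 per hour


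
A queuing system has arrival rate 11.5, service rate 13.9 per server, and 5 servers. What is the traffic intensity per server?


rho = lambda / (c * mu) = 11.5 / (5 * 13.9) = 0.1655

0.1655


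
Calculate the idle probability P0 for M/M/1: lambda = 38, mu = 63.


P0 = 1 - rho = 1 - 38/63 = 0.3968

0.3968


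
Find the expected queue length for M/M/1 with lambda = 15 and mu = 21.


rho = 15/21; Lq = rho^2/(1-rho) = 1.79

1.79


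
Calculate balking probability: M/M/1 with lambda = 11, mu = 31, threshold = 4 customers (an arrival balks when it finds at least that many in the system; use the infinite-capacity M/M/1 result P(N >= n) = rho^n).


P(N >= 4) = rho^4 = (11/31)^4 = 0.0159

0.0159


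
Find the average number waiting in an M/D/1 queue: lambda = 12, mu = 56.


M/D/1: Lq = rho^2 / (2*(1-rho)) where rho = 12/56; Lq = 0.03

0.03


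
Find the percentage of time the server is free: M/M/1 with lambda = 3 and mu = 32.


Idle fraction = (1 - rho) * 100 = (1 - 3/32) * 100 = 90.6%

90.6%


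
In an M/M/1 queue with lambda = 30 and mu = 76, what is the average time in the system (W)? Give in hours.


W = 1/(mu - lambda) = 1/(76 - 30) = 0.0217 hours

0.0217 hours


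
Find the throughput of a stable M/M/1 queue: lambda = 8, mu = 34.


For a stable queue (lambda < mu), throughput = lambda = 8 per hour

8 per hour


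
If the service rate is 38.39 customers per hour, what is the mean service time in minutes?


Mean service time = 60/mu = 60/38.39 = 1.56 minutes

1.56 minutes


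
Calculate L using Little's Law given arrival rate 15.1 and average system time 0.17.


L = lambda * W = 15.1 * 0.17 = 2.57

2.57


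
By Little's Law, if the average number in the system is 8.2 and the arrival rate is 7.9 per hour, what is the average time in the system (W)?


W = L / lambda = 8.2 / 7.9 = 1.038 hours

1.038 hours


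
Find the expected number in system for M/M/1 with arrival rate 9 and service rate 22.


rho = 9/22; L = rho/(1-rho) = 0.69

0.69


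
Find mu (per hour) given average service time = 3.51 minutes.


mu = 60 / avg_service_time = 60 / 3.51 = 17.09 per hour

17.09 per hour


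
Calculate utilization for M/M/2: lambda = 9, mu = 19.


rho = lambda/(c*mu) = 9/(2*19) = 0.2368

0.2368


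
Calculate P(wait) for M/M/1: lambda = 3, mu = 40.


P(wait) = rho = lambda/mu = 3/40 = 0.075

0.075


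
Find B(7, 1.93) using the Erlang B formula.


B(N,A) = (A^N/N!) / sum(A^k/k!, k=0..N) with N=7, A=1.93 = 0.0029

0.0029


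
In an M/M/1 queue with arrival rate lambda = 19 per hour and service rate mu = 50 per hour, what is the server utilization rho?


rho = lambda/mu = 19/50 = 0.38

0.38


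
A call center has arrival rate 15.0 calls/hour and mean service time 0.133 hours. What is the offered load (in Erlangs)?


Offered load a = lambda * E[S] = 15.0 * 0.133 = 2.0 Erlangs

2.0 Erlangs


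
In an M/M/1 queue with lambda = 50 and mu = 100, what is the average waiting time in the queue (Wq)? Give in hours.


rho = 50/100; Wq = rho/(mu - lambda) = 0.01 hours

0.01 hours


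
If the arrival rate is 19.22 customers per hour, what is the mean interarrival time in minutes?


Mean interarrival time = 60/lambda = 60/19.22 = 3.12 minutes

3.12 minutes


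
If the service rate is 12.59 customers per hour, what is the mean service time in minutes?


Mean service time = 60/mu = 60/12.59 = 4.77 minutes

4.77 minutes


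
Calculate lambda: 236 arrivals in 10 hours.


lambda = total arrivals / time = 236 / 10 = 23.6 per hour

23.6 per hour


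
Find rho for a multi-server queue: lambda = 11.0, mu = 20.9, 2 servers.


rho = lambda / (c * mu) = 11.0 / (2 * 20.9) = 0.2632

0.2632


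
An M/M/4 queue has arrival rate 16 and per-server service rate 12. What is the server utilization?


rho = lambda/(c*mu) = 16/(4*12) = 0.3333

0.3333


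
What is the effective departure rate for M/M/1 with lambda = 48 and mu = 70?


For a stable queue (lambda < mu), throughput = lambda = 48 per hour

48 per hour


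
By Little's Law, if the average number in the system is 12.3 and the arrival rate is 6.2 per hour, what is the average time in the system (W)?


W = L / lambda = 12.3 / 6.2 = 1.9839 hours

1.9839 hours


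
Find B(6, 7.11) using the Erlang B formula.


B(N,A) = (A^N/N!) / sum(A^k/k!, k=0..N) with N=6, A=7.11 = 0.3382

0.3382


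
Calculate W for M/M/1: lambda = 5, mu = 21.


W = 1/(mu - lambda) = 1/(21 - 5) = 0.0625 hours

0.0625 hours


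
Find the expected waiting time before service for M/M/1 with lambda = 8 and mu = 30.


rho = 8/30; Wq = rho/(mu - lambda) = 0.0121 hours

0.0121 hours


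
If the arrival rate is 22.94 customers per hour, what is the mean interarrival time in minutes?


Mean interarrival time = 60/lambda = 60/22.94 = 2.62 minutes

2.62 minutes


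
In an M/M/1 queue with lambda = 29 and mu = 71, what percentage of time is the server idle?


Idle fraction = (1 - rho) * 100 = (1 - 29/71) * 100 = 59.2%

59.2%


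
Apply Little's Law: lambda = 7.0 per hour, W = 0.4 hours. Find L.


L = lambda * W = 7.0 * 0.4 = 2.8

2.8


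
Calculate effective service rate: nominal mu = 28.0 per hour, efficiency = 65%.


Effective rate = mu * efficiency = 28.0 * 0.65 = 18.2 per hour

18.2 per hour


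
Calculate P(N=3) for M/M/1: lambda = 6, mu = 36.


rho = 6/36; P(n) = (1-rho)*rho^n = (1-6/36)*(6/36)^3 = 0.0039

0.0039


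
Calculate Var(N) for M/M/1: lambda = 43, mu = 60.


rho = 43/60; Var(N) = rho/(1-rho)^2 = 8.93

8.93


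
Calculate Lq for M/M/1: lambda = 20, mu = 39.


rho = 20/39; Lq = rho^2/(1-rho) = 0.54

0.54


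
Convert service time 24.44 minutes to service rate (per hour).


mu = 60 / avg_service_time = 60 / 24.44 = 2.45 per hour

2.45 per hour


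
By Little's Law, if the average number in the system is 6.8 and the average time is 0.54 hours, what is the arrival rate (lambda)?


lambda = L / W = 6.8 / 0.54 = 12.59 per hour

12.59 per hour


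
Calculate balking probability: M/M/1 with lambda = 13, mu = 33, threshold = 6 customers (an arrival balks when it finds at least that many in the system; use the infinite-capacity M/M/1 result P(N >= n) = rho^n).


P(N >= 6) = rho^6 = (13/33)^6 = 0.0037

0.0037


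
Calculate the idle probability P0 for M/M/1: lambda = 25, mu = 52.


P0 = 1 - rho = 1 - 25/52 = 0.5192

0.5192


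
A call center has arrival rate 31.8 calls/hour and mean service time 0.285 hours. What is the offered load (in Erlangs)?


Offered load a = lambda * E[S] = 31.8 * 0.285 = 9.06 Erlangs

9.06 Erlangs


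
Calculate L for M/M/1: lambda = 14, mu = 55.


rho = 14/55; L = rho/(1-rho) = 0.34

0.34


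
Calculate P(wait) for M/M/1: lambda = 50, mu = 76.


P(wait) = rho = lambda/mu = 50/76 = 0.6579

0.6579


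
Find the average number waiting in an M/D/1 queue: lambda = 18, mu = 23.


M/D/1: Lq = rho^2 / (2*(1-rho)) where rho = 18/23; Lq = 1.41

1.41


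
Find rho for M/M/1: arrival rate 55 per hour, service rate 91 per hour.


rho = lambda/mu = 55/91 = 0.6044

0.6044


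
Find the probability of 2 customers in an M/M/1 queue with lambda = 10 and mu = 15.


rho = 10/15; P(n) = (1-rho)*rho^n = (1-10/15)*(10/15)^2 = 0.1481

0.1481


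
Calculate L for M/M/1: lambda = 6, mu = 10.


rho = 6/10; L = rho/(1-rho) = 1.5

1.5


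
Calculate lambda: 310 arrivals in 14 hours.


lambda = total arrivals / time = 310 / 14 = 22.14 per hour

22.14 per hour


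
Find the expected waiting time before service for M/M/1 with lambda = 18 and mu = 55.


rho = 18/55; Wq = rho/(mu - lambda) = 0.0088 hours

0.0088 hours


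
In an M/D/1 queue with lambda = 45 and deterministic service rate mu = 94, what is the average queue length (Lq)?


M/D/1: Lq = rho^2 / (2*(1-rho)) where rho = 45/94; Lq = 0.22

0.22


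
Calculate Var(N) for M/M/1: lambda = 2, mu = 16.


rho = 2/16; Var(N) = rho/(1-rho)^2 = 0.16

0.16


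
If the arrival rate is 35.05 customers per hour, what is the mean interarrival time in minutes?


Mean interarrival time = 60/lambda = 60/35.05 = 1.71 minutes

1.71 minutes


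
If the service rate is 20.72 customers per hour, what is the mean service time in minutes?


Mean service time = 60/mu = 60/20.72 = 2.9 minutes

2.9 minutes


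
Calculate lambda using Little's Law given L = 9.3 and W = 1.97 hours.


lambda = L / W = 9.3 / 1.97 = 4.72 per hour

4.72 per hour


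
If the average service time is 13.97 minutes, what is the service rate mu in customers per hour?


mu = 60 / avg_service_time = 60 / 13.97 = 4.29 per hour

4.29 per hour


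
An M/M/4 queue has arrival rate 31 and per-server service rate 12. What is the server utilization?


rho = lambda/(c*mu) = 31/(4*12) = 0.6458

0.6458


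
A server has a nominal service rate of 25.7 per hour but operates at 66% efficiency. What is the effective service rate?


Effective rate = mu * efficiency = 25.7 * 0.66 = 16.96 per hour

16.96 per hour


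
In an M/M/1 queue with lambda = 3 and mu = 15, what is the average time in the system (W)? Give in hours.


W = 1/(mu - lambda) = 1/(15 - 3) = 0.0833 hours

0.0833 hours


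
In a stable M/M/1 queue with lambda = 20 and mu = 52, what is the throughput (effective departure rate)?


For a stable queue (lambda < mu), throughput = lambda = 20 per hour

20 per hour


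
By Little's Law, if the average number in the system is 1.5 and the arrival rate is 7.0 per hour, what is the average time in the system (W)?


W = L / lambda = 1.5 / 7.0 = 0.2143 hours

0.2143 hours


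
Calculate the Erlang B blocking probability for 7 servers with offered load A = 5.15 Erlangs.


B(N,A) = (A^N/N!) / sum(A^k/k!, k=0..N) with N=7, A=5.15 = 0.13

0.13


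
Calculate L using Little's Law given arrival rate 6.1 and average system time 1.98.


L = lambda * W = 6.1 * 1.98 = 12.08

12.08


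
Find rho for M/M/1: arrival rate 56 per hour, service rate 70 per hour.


rho = lambda/mu = 56/70 = 0.8

0.8


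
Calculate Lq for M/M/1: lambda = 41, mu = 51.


rho = 41/51; Lq = rho^2/(1-rho) = 3.3

3.3


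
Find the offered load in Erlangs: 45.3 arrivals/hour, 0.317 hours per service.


Offered load a = lambda * E[S] = 45.3 * 0.317 = 14.36 Erlangs

14.36 Erlangs


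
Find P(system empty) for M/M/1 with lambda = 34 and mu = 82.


P0 = 1 - rho = 1 - 34/82 = 0.5854

0.5854


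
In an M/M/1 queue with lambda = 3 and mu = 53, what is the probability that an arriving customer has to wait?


P(wait) = rho = lambda/mu = 3/53 = 0.0566

0.0566


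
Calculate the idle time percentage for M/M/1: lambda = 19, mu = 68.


Idle fraction = (1 - rho) * 100 = (1 - 19/68) * 100 = 72.1%

72.1%


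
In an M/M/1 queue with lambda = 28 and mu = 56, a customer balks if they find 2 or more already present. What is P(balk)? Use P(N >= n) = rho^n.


P(N >= 2) = rho^2 = (28/56)^2 = 0.25

0.25


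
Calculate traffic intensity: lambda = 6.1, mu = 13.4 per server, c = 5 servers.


rho = lambda / (c * mu) = 6.1 / (5 * 13.4) = 0.091

0.091


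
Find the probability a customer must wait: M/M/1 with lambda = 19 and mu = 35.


P(wait) = rho = lambda/mu = 19/35 = 0.5429

0.5429


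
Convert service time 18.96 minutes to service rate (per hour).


mu = 60 / avg_service_time = 60 / 18.96 = 3.16 per hour

3.16 per hour


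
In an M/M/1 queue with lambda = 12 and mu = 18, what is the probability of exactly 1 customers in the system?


rho = 12/18; P(n) = (1-rho)*rho^n = (1-12/18)*(12/18)^1 = 0.2222

0.2222


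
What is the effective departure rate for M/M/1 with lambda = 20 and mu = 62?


For a stable queue (lambda < mu), throughput = lambda = 20 per hour

20 per hour


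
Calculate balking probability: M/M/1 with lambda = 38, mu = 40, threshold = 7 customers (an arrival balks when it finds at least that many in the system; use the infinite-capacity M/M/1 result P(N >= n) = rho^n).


P(N >= 7) = rho^7 = (38/40)^7 = 0.6983

0.6983


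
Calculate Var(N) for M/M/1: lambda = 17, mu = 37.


rho = 17/37; Var(N) = rho/(1-rho)^2 = 1.57

1.57


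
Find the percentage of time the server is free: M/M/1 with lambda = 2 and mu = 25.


Idle fraction = (1 - rho) * 100 = (1 - 2/25) * 100 = 92.0%

92.0%


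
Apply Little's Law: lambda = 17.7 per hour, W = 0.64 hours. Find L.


L = lambda * W = 17.7 * 0.64 = 11.33

11.33


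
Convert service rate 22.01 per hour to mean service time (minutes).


Mean service time = 60/mu = 60/22.01 = 2.73 minutes

2.73 minutes


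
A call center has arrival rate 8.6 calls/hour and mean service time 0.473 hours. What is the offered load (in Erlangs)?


Offered load a = lambda * E[S] = 8.6 * 0.473 = 4.07 Erlangs

4.07 Erlangs


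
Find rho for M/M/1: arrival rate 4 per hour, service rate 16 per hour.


rho = lambda/mu = 4/16 = 0.25

0.25


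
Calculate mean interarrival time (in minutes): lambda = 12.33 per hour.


Mean interarrival time = 60/lambda = 60/12.33 = 4.87 minutes

4.87 minutes


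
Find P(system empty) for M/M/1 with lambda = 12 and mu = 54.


P0 = 1 - rho = 1 - 12/54 = 0.7778

0.7778


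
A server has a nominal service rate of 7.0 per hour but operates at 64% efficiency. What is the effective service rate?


Effective rate = mu * efficiency = 7.0 * 0.64 = 4.48 per hour

4.48 per hour


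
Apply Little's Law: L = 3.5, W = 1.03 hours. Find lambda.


lambda = L / W = 3.5 / 1.03 = 3.4 per hour

3.4 per hour


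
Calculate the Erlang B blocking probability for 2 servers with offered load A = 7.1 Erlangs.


B(N,A) = (A^N/N!) / sum(A^k/k!, k=0..N) with N=2, A=7.1 = 0.7568

0.7568


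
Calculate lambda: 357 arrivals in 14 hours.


lambda = total arrivals / time = 357 / 14 = 25.5 per hour

25.5 per hour


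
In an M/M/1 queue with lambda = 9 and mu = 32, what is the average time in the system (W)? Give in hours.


W = 1/(mu - lambda) = 1/(32 - 9) = 0.0435 hours

0.0435 hours


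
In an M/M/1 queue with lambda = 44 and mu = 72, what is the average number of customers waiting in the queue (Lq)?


rho = 44/72; Lq = rho^2/(1-rho) = 0.96

0.96


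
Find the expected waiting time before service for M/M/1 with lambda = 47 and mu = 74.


rho = 47/74; Wq = rho/(mu - lambda) = 0.0235 hours

0.0235 hours


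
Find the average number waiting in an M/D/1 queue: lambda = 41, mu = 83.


M/D/1: Lq = rho^2 / (2*(1-rho)) where rho = 41/83; Lq = 0.24

0.24


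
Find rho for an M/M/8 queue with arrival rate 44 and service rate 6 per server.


rho = lambda/(c*mu) = 44/(8*6) = 0.9167

0.9167


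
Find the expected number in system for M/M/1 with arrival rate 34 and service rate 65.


rho = 34/65; L = rho/(1-rho) = 1.1

1.1


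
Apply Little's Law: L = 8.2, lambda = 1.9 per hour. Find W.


W = L / lambda = 8.2 / 1.9 = 4.3158 hours

4.3158 hours


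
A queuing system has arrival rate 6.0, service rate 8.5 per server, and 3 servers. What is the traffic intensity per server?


rho = lambda / (c * mu) = 6.0 / (3 * 8.5) = 0.2353

0.2353


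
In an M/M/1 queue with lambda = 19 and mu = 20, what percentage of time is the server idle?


Idle fraction = (1 - rho) * 100 = (1 - 19/20) * 100 = 5.0%

5.0%


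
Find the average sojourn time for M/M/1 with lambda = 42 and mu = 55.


W = 1/(mu - lambda) = 1/(55 - 42) = 0.0769 hours

0.0769 hours


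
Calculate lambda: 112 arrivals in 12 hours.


lambda = total arrivals / time = 112 / 12 = 9.33 per hour

9.33 per hour


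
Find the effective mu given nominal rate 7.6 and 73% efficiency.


Effective rate = mu * efficiency = 7.6 * 0.73 = 5.55 per hour

5.55 per hour


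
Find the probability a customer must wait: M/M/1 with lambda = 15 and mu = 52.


P(wait) = rho = lambda/mu = 15/52 = 0.2885

0.2885


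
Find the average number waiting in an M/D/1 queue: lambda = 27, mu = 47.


M/D/1: Lq = rho^2 / (2*(1-rho)) where rho = 27/47; Lq = 0.39

0.39


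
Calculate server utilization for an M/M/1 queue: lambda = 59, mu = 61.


rho = lambda/mu = 59/61 = 0.9672

0.9672


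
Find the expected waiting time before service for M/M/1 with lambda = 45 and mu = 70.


rho = 45/70; Wq = rho/(mu - lambda) = 0.0257 hours

0.0257 hours


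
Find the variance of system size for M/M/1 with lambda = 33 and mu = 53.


rho = 33/53; Var(N) = rho/(1-rho)^2 = 4.37

4.37


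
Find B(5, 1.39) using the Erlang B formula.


B(N,A) = (A^N/N!) / sum(A^k/k!, k=0..N) with N=5, A=1.39 = 0.0108

0.0108


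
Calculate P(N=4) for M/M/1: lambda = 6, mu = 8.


rho = 6/8; P(n) = (1-rho)*rho^n = (1-6/8)*(6/8)^4 = 0.0791

0.0791


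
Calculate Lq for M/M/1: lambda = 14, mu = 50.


rho = 14/50; Lq = rho^2/(1-rho) = 0.11

0.11


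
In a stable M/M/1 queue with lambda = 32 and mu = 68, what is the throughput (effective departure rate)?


For a stable queue (lambda < mu), throughput = lambda = 32 per hour

32 per hour


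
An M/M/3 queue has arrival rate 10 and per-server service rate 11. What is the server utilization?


rho = lambda/(c*mu) = 10/(3*11) = 0.303

0.303


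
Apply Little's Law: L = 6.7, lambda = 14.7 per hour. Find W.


W = L / lambda = 6.7 / 14.7 = 0.4558 hours

0.4558 hours


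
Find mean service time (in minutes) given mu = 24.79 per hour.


Mean service time = 60/mu = 60/24.79 = 2.42 minutes

2.42 minutes


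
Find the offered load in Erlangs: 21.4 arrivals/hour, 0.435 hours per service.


Offered load a = lambda * E[S] = 21.4 * 0.435 = 9.31 Erlangs

9.31 Erlangs


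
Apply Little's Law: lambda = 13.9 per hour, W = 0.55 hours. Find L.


L = lambda * W = 13.9 * 0.55 = 7.65

7.65


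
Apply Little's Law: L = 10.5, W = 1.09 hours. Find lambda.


lambda = L / W = 10.5 / 1.09 = 9.63 per hour

9.63 per hour


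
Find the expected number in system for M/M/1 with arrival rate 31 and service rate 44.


rho = 31/44; L = rho/(1-rho) = 2.38

2.38


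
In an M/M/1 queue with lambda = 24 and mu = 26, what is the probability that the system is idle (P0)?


P0 = 1 - rho = 1 - 24/26 = 0.0769

0.0769


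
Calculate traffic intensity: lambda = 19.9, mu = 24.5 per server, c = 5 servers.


rho = lambda / (c * mu) = 19.9 / (5 * 24.5) = 0.1624

0.1624


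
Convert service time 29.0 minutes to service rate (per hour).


mu = 60 / avg_service_time = 60 / 29.0 = 2.07 per hour

2.07 per hour


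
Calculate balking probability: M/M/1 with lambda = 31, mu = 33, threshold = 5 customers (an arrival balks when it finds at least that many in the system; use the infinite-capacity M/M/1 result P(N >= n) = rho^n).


P(N >= 5) = rho^5 = (31/33)^5 = 0.7315

0.7315


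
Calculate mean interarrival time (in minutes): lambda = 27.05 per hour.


Mean interarrival time = 60/lambda = 60/27.05 = 2.22 minutes

2.22 minutes


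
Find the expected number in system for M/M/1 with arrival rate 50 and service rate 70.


rho = 50/70; L = rho/(1-rho) = 2.5

2.5


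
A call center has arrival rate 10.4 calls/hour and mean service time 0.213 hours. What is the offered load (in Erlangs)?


Offered load a = lambda * E[S] = 10.4 * 0.213 = 2.22 Erlangs

2.22 Erlangs


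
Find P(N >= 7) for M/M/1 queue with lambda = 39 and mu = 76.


P(N >= 7) = rho^7 = (39/76)^7 = 0.0094

0.0094


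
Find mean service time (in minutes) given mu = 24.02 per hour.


Mean service time = 60/mu = 60/24.02 = 2.5 minutes

2.5 minutes


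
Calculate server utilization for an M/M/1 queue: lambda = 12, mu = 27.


rho = lambda/mu = 12/27 = 0.4444

0.4444


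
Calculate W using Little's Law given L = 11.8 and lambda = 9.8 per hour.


W = L / lambda = 11.8 / 9.8 = 1.2041 hours

1.2041 hours


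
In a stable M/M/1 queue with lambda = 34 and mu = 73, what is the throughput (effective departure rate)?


For a stable queue (lambda < mu), throughput = lambda = 34 per hour

34 per hour


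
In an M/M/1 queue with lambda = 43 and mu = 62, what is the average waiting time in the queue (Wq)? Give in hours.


rho = 43/62; Wq = rho/(mu - lambda) = 0.0365 hours

0.0365 hours


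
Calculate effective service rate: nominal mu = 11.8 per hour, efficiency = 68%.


Effective rate = mu * efficiency = 11.8 * 0.68 = 8.02 per hour

8.02 per hour


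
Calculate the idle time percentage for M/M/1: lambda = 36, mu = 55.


Idle fraction = (1 - rho) * 100 = (1 - 36/55) * 100 = 34.5%

34.5%


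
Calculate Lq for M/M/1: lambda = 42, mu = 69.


rho = 42/69; Lq = rho^2/(1-rho) = 0.95

0.95


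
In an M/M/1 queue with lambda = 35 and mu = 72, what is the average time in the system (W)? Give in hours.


W = 1/(mu - lambda) = 1/(72 - 35) = 0.027 hours

0.027 hours


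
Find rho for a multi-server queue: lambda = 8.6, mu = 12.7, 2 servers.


rho = lambda / (c * mu) = 8.6 / (2 * 12.7) = 0.3386

0.3386


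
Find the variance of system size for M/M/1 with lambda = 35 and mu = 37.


rho = 35/37; Var(N) = rho/(1-rho)^2 = 323.75

323.75


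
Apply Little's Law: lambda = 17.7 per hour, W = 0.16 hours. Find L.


L = lambda * W = 17.7 * 0.16 = 2.83

2.83


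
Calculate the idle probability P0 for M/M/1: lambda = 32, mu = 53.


P0 = 1 - rho = 1 - 32/53 = 0.3962

0.3962


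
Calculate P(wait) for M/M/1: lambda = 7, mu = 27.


P(wait) = rho = lambda/mu = 7/27 = 0.2593

0.2593


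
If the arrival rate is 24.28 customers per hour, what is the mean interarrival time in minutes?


Mean interarrival time = 60/lambda = 60/24.28 = 2.47 minutes

2.47 minutes


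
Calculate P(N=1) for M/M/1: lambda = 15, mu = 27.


rho = 15/27; P(n) = (1-rho)*rho^n = (1-15/27)*(15/27)^1 = 0.2469

0.2469


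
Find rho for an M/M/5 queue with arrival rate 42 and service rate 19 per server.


rho = lambda/(c*mu) = 42/(5*19) = 0.4421

0.4421


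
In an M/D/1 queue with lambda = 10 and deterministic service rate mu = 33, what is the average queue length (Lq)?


M/D/1: Lq = rho^2 / (2*(1-rho)) where rho = 10/33; Lq = 0.07

0.07


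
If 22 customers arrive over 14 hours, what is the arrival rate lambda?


lambda = total arrivals / time = 22 / 14 = 1.57 per hour

1.57 per hour


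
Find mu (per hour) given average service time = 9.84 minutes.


mu = 60 / avg_service_time = 60 / 9.84 = 6.1 per hour

6.1 per hour


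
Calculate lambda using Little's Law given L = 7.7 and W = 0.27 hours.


lambda = L / W = 7.7 / 0.27 = 28.52 per hour

28.52 per hour


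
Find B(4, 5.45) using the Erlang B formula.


B(N,A) = (A^N/N!) / sum(A^k/k!, k=0..N) with N=4, A=5.45 = 0.4323

0.4323


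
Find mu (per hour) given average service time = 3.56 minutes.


mu = 60 / avg_service_time = 60 / 3.56 = 16.85 per hour

16.85 per hour


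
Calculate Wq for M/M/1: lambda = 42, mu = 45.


rho = 42/45; Wq = rho/(mu - lambda) = 0.3111 hours

0.3111 hours


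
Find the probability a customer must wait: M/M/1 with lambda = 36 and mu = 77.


P(wait) = rho = lambda/mu = 36/77 = 0.4675

0.4675


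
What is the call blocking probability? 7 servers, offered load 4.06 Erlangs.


B(N,A) = (A^N/N!) / sum(A^k/k!, k=0..N) with N=7, A=4.06 = 0.0658

0.0658


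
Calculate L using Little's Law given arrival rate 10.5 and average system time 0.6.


L = lambda * W = 10.5 * 0.6 = 6.3

6.3


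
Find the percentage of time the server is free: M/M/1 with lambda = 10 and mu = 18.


Idle fraction = (1 - rho) * 100 = (1 - 10/18) * 100 = 44.4%

44.4%


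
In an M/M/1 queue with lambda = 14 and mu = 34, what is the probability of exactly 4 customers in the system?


rho = 14/34; P(n) = (1-rho)*rho^n = (1-14/34)*(14/34)^4 = 0.0169

0.0169


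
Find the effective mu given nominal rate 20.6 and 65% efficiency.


Effective rate = mu * efficiency = 20.6 * 0.65 = 13.39 per hour

13.39 per hour


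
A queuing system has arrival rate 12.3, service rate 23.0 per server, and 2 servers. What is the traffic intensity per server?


rho = lambda / (c * mu) = 12.3 / (2 * 23.0) = 0.2674

0.2674


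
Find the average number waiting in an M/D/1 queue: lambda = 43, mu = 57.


M/D/1: Lq = rho^2 / (2*(1-rho)) where rho = 43/57; Lq = 1.16

1.16


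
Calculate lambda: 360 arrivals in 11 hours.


lambda = total arrivals / time = 360 / 11 = 32.73 per hour

32.73 per hour


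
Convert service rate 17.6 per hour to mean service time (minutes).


Mean service time = 60/mu = 60/17.6 = 3.41 minutes

3.41 minutes


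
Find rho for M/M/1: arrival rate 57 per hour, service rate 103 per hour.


rho = lambda/mu = 57/103 = 0.5534

0.5534


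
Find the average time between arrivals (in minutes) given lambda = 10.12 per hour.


Mean interarrival time = 60/lambda = 60/10.12 = 5.93 minutes

5.93 minutes


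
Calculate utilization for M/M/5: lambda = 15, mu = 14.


rho = lambda/(c*mu) = 15/(5*14) = 0.2143

0.2143


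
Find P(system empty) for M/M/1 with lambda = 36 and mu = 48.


P0 = 1 - rho = 1 - 36/48 = 0.25

0.25


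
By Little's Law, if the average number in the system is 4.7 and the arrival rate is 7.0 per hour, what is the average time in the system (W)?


W = L / lambda = 4.7 / 7.0 = 0.6714 hours

0.6714 hours


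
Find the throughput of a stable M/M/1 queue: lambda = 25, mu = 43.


For a stable queue (lambda < mu), throughput = lambda = 25 per hour

25 per hour


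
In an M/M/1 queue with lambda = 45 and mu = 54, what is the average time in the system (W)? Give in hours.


W = 1/(mu - lambda) = 1/(54 - 45) = 0.1111 hours

0.1111 hours


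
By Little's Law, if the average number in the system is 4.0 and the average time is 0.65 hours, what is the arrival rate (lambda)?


lambda = L / W = 4.0 / 0.65 = 6.15 per hour

6.15 per hour


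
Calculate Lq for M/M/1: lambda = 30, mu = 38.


rho = 30/38; Lq = rho^2/(1-rho) = 2.96

2.96


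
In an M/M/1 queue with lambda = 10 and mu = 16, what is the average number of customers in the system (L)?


rho = 10/16; L = rho/(1-rho) = 1.67

1.67


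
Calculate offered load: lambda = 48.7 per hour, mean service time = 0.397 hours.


Offered load a = lambda * E[S] = 48.7 * 0.397 = 19.33 Erlangs

19.33 Erlangs


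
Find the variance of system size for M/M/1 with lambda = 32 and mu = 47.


rho = 32/47; Var(N) = rho/(1-rho)^2 = 6.68

6.68


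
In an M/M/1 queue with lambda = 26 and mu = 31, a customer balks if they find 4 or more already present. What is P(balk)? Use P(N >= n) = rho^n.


P(N >= 4) = rho^4 = (26/31)^4 = 0.4948

0.4948


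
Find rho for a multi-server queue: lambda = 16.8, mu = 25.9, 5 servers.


rho = lambda / (c * mu) = 16.8 / (5 * 25.9) = 0.1297

0.1297


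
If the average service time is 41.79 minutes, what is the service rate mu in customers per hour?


mu = 60 / avg_service_time = 60 / 41.79 = 1.44 per hour

1.44 per hour


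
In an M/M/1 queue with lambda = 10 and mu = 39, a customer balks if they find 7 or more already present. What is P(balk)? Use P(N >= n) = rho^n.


P(N >= 7) = rho^7 = (10/39)^7 = 0.0001

0.0001


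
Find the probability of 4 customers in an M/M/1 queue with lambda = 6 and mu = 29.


rho = 6/29; P(n) = (1-rho)*rho^n = (1-6/29)*(6/29)^4 = 0.0015

0.0015


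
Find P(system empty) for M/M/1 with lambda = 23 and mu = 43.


P0 = 1 - rho = 1 - 23/43 = 0.4651

0.4651


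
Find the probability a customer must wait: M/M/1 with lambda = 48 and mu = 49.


P(wait) = rho = lambda/mu = 48/49 = 0.9796

0.9796


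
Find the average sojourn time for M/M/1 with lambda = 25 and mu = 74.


W = 1/(mu - lambda) = 1/(74 - 25) = 0.0204 hours

0.0204 hours


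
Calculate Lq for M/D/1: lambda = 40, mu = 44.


M/D/1: Lq = rho^2 / (2*(1-rho)) where rho = 40/44; Lq = 4.55

4.55


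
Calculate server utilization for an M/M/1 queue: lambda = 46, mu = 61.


rho = lambda/mu = 46/61 = 0.7541

0.7541


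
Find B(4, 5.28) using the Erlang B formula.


B(N,A) = (A^N/N!) / sum(A^k/k!, k=0..N) with N=4, A=5.28 = 0.4198

0.4198


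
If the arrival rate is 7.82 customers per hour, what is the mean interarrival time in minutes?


Mean interarrival time = 60/lambda = 60/7.82 = 7.67 minutes

7.67 minutes


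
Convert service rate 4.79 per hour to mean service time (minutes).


Mean service time = 60/mu = 60/4.79 = 12.53 minutes

12.53 minutes


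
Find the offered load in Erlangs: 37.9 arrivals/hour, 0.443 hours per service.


Offered load a = lambda * E[S] = 37.9 * 0.443 = 16.79 Erlangs

16.79 Erlangs


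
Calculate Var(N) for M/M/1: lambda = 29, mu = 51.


rho = 29/51; Var(N) = rho/(1-rho)^2 = 3.06

3.06


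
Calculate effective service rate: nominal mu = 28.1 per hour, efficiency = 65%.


Effective rate = mu * efficiency = 28.1 * 0.65 = 18.27 per hour

18.27 per hour


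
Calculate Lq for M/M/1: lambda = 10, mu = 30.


rho = 10/30; Lq = rho^2/(1-rho) = 0.17

0.17


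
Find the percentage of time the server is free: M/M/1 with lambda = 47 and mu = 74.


Idle fraction = (1 - rho) * 100 = (1 - 47/74) * 100 = 36.5%

36.5%


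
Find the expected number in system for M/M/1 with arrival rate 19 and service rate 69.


rho = 19/69; L = rho/(1-rho) = 0.38

0.38


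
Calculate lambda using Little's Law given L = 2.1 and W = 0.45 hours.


lambda = L / W = 2.1 / 0.45 = 4.67 per hour

4.67 per hour


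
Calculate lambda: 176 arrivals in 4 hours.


lambda = total arrivals / time = 176 / 4 = 44.0 per hour

44.0 per hour


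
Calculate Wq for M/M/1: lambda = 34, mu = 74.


rho = 34/74; Wq = rho/(mu - lambda) = 0.0115 hours

0.0115 hours


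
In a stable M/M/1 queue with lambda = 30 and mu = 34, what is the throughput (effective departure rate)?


For a stable queue (lambda < mu), throughput = lambda = 30 per hour

30 per hour


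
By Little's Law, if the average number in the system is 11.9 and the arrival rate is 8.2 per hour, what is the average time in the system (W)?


W = L / lambda = 11.9 / 8.2 = 1.4512 hours

1.4512 hours


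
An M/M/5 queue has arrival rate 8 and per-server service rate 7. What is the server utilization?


rho = lambda/(c*mu) = 8/(5*7) = 0.2286

0.2286


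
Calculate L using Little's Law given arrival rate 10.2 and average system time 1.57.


L = lambda * W = 10.2 * 1.57 = 16.01

16.01


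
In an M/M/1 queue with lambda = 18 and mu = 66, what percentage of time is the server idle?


Idle fraction = (1 - rho) * 100 = (1 - 18/66) * 100 = 72.7%

72.7%


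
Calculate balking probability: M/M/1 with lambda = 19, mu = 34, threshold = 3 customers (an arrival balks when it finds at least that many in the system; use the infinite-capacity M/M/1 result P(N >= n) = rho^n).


P(N >= 3) = rho^3 = (19/34)^3 = 0.1745

0.1745


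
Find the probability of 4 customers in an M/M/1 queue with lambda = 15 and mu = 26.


rho = 15/26; P(n) = (1-rho)*rho^n = (1-15/26)*(15/26)^4 = 0.0469

0.0469


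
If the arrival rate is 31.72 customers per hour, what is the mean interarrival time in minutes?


Mean interarrival time = 60/lambda = 60/31.72 = 1.89 minutes

1.89 minutes
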